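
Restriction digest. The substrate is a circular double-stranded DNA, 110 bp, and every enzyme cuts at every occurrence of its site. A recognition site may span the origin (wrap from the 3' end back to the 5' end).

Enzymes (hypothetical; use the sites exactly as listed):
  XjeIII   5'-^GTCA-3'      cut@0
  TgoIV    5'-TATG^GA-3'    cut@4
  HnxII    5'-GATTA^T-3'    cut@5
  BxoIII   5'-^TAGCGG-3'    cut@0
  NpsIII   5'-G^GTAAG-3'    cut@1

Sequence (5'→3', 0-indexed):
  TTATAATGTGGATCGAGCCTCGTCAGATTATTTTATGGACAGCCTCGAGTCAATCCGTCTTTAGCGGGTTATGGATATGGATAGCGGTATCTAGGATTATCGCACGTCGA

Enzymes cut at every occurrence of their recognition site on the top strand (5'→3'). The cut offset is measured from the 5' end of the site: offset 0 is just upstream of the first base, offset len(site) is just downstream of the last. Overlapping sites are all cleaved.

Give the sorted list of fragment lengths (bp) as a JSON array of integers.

[2,6,7,9,11,12,13,14,18,18]

Site scan:
  XjeIII (GTCA, off=0): starts [21, 48] → cuts [21, 48]
  TgoIV (TATGGA, off=4): starts [33, 69, 75] → cuts [37, 73, 79]
  HnxII (GATTAT, off=5): starts [25, 94, 108] → cuts [3, 30, 99]
  BxoIII (TAGCGG, off=0): starts [61, 81] → cuts [61, 81]
  NpsIII (GGTAAG, off=1): no sites

Pooled cuts: [3, 21, 30, 37, 48, 61, 73, 79, 81, 99]

Fragment lengths:
  3→21: 18 bp
  21→30: 9 bp
  30→37: 7 bp
  37→48: 11 bp
  48→61: 13 bp
  61→73: 12 bp
  73→79: 6 bp
  79→81: 2 bp
  81→99: 18 bp
  99→3 (wrap): 110-99+3 = 14 bp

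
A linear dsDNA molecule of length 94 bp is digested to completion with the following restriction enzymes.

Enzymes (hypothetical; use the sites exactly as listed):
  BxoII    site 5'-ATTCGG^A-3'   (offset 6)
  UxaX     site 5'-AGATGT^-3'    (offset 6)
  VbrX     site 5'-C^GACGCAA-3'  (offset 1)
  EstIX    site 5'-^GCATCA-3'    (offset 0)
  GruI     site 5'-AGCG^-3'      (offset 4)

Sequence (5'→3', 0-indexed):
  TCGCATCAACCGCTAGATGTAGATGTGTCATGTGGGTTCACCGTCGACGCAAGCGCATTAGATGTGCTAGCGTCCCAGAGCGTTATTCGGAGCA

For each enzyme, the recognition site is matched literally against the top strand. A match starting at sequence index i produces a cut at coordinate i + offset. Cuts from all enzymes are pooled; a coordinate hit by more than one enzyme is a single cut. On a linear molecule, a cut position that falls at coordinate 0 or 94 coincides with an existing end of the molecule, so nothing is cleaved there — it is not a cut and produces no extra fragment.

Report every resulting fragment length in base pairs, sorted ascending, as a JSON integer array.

Site scan:
  BxoII ATTCGGA/6: at [84] ⇒ [90]
  UxaX AGATGT/6: at [14, 20, 59] ⇒ [20, 26, 65]
  VbrX CGACGCAA/1: at [44] ⇒ [45]
  EstIX GCATCA/0: at [2] ⇒ [2]
  GruI AGCG/4: at [51, 68, 78] ⇒ [55, 72, 82]

All cut coordinates (distinct, sorted): [2, 20, 26, 45, 55, 65, 72, 82, 90]

Fragments:
  [0,2): 2 bp
  [2,20): 18 bp
  [20,26): 6 bp
  [26,45): 19 bp
  [45,55): 10 bp
  [55,65): 10 bp
  [65,72): 7 bp
  [72,82): 10 bp
  [82,90): 8 bp
  [90,94): 4 bp

[2,4,6,7,8,10,10,10,18,19]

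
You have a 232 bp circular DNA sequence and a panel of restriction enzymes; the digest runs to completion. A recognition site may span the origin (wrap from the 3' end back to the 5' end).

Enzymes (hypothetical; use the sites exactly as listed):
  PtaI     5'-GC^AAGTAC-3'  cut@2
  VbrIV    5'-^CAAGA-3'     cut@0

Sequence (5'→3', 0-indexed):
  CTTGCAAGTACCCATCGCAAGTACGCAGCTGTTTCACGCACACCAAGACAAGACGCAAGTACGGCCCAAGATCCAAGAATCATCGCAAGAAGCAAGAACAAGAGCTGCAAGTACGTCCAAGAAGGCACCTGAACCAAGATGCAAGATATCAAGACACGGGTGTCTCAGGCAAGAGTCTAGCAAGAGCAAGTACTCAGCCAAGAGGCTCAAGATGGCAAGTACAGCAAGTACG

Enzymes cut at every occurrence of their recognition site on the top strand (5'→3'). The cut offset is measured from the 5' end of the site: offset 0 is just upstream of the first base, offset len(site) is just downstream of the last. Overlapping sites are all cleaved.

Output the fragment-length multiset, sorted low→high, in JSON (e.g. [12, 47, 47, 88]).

[5,6,7,7,7,7,8,8,9,9,9,9,10,10,11,11,12,12,13,17,20,25]

Per-enzyme occurrences:
  PtaI GCAAGTAC/2: at [3, 16, 54, 106, 185, 214, 223] ⇒ [5, 18, 56, 108, 187, 216, 225]
  VbrIV CAAGA/0: at [43, 48, 66, 73, 85, 92, 98, 117, 134, 141, 149, 169, 180, 198, 207] ⇒ [43, 48, 66, 73, 85, 92, 98, 117, 134, 141, 149, 169, 180, 198, 207]

Pooled cuts: [5, 18, 43, 48, 56, 66, 73, 85, 92, 98, 108, 117, 134, 141, 149, 169, 180, 187, 198, 207, 216, 225]

Fragments:
  5→18: 13 bp
  18→43: 25 bp
  43→48: 5 bp
  48→56: 8 bp
  56→66: 10 bp
  66→73: 7 bp
  73→85: 12 bp
  85→92: 7 bp
  92→98: 6 bp
  98→108: 10 bp
  108→117: 9 bp
  117→134: 17 bp
  134→141: 7 bp
  141→149: 8 bp
  149→169: 20 bp
  169→180: 11 bp
  180→187: 7 bp
  187→198: 11 bp
  198→207: 9 bp
  207→216: 9 bp
  216→225: 9 bp
  225→5 (wrap): 232-225+5 = 12 bp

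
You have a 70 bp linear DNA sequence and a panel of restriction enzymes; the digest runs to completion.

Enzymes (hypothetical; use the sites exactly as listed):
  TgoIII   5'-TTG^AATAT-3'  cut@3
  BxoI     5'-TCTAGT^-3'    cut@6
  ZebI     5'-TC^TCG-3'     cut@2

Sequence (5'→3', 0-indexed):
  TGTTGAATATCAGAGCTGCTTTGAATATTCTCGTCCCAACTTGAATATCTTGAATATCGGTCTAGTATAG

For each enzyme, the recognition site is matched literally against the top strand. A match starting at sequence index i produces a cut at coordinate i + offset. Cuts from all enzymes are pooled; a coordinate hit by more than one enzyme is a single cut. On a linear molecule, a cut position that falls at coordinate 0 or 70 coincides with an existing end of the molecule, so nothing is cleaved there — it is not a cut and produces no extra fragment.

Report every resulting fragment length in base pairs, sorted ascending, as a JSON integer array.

[4,5,7,9,13,14,18]

Per-enzyme occurrences:
  TgoIII (TTGAATAT, off=3): starts [2, 20, 40, 49] → cuts [5, 23, 43, 52]
  BxoI (TCTAGT, off=6): starts [60] → cuts [66]
  ZebI (TCTCG, off=2): starts [28] → cuts [30]

Pooled cuts: [5, 23, 30, 43, 52, 66]

Fragment lengths:
  [0,5): 5 bp
  [5,23): 18 bp
  [23,30): 7 bp
  [30,43): 13 bp
  [43,52): 9 bp
  [52,66): 14 bp
  [66,70): 4 bp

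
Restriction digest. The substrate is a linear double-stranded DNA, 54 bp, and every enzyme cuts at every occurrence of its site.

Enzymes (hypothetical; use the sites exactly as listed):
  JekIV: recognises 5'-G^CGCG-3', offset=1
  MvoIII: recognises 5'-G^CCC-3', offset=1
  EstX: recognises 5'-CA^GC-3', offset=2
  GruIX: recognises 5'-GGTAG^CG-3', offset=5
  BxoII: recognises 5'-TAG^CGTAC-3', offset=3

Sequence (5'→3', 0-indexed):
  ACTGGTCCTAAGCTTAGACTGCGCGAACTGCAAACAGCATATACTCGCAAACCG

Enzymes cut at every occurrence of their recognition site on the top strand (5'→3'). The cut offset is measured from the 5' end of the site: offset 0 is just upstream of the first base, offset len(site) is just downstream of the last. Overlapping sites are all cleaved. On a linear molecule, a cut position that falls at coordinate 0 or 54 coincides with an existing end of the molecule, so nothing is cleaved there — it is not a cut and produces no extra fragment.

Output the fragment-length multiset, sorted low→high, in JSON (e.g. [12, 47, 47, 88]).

[15,18,21]

Scan for sites:
  JekIV GCGCG/1: at [20] ⇒ [21]
  MvoIII (GCCC, off=1): no sites
  EstX CAGC/2: at [34] ⇒ [36]
  GruIX (GGTAGCG, off=5): no sites
  BxoII (TAGCGTAC, off=3): no sites

All cut coordinates (distinct, sorted): [21, 36]

Fragment lengths:
  [0,21): 21 bp
  [21,36): 15 bp
  [36,54): 18 bp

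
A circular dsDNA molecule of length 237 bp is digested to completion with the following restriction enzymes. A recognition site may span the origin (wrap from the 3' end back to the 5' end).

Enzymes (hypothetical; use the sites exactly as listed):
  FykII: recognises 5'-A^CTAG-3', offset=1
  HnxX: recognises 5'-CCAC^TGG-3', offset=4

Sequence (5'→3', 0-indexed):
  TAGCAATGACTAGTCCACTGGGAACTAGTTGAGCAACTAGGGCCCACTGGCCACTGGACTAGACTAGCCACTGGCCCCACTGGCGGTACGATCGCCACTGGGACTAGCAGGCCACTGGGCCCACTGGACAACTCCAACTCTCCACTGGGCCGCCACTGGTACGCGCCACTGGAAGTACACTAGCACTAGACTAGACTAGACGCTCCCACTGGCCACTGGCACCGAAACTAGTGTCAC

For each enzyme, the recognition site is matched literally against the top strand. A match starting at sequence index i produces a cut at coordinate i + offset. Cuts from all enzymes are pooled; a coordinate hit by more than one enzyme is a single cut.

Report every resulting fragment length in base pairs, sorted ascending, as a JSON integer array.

Site scan:
  FykII ACTAG/1: at [8, 23, 35, 57, 62, 102, 178, 184, 189, 194, 226, 235] ⇒ [9, 24, 36, 58, 63, 103, 179, 185, 190, 195, 227, 236]
  HnxX CCACTGG/4: at [14, 43, 50, 67, 76, 94, 111, 120, 141, 152, 165, 205, 212] ⇒ [18, 47, 54, 71, 80, 98, 115, 124, 145, 156, 169, 209, 216]

Pooled cuts: [9, 18, 24, 36, 47, 54, 58, 63, 71, 80, 98, 103, 115, 124, 145, 156, 169, 179, 185, 190, 195, 209, 216, 227, 236]

Fragment lengths:
  9→18: 9 bp
  18→24: 6 bp
  24→36: 12 bp
  36→47: 11 bp
  47→54: 7 bp
  54→58: 4 bp
  58→63: 5 bp
  63→71: 8 bp
  71→80: 9 bp
  80→98: 18 bp
  98→103: 5 bp
  103→115: 12 bp
  115→124: 9 bp
  124→145: 21 bp
  145→156: 11 bp
  156→169: 13 bp
  169→179: 10 bp
  179→185: 6 bp
  185→190: 5 bp
  190→195: 5 bp
  195→209: 14 bp
  209→216: 7 bp
  216→227: 11 bp
  227→236: 9 bp
  236→9 (wrap): 237-236+9 = 10 bp

[4,5,5,5,5,6,6,7,7,8,9,9,9,9,10,10,11,11,11,12,12,13,14,18,21]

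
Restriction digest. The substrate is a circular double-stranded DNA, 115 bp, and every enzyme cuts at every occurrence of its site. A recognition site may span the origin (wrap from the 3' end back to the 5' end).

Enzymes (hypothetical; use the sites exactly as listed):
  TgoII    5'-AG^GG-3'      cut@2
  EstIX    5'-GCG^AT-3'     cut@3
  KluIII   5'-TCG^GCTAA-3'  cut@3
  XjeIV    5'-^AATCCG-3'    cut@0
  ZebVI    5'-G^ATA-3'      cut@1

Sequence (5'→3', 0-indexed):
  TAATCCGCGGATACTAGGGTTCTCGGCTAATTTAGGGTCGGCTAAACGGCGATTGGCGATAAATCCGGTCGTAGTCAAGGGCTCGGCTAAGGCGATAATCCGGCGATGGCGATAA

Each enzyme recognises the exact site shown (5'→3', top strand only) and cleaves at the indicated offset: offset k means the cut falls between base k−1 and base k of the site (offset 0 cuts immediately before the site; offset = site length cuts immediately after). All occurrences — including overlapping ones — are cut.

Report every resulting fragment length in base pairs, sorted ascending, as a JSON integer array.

Scan for sites:
  TgoII (AGGG, off=2): starts [15, 33, 77] → cuts [17, 35, 79]
  EstIX (GCGAT, off=3): starts [48, 55, 91, 102, 108] → cuts [51, 58, 94, 105, 111]
  KluIII (TCGGCTAA, off=3): starts [22, 37, 82] → cuts [25, 40, 85]
  XjeIV (AATCCG, off=0): starts [1, 61, 96] → cuts [1, 61, 96]
  ZebVI (GATA, off=1): starts [9, 57, 93, 110] → cuts [10, 58, 94, 111]

All cut coordinates (distinct, sorted): [1, 10, 17, 25, 35, 40, 51, 58, 61, 79, 85, 94, 96, 105, 111]

Fragment lengths:
  1→10: 9 bp
  10→17: 7 bp
  17→25: 8 bp
  25→35: 10 bp
  35→40: 5 bp
  40→51: 11 bp
  51→58: 7 bp
  58→61: 3 bp
  61→79: 18 bp
  79→85: 6 bp
  85→94: 9 bp
  94→96: 2 bp
  96→105: 9 bp
  105→111: 6 bp
  111→1 (wrap): 115-111+1 = 5 bp

[2,3,5,5,6,6,7,7,8,9,9,9,10,11,18]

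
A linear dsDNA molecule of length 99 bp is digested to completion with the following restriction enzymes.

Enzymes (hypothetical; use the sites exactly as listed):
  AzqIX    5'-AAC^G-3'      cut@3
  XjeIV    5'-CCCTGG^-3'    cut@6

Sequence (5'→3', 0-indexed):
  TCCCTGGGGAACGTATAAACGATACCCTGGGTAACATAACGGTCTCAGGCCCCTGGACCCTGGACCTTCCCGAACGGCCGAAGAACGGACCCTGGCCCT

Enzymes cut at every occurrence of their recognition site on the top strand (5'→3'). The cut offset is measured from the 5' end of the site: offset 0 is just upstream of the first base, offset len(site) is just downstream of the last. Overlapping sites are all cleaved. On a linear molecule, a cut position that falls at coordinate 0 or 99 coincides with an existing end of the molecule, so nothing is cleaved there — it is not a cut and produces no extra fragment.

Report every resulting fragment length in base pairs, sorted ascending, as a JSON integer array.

[4,5,7,7,8,9,10,10,11,12,16]

Site scan:
  AzqIX AACG/3: at [9, 17, 37, 72, 83] ⇒ [12, 20, 40, 75, 86]
  XjeIV CCCTGG/6: at [1, 24, 50, 57, 89] ⇒ [7, 30, 56, 63, 95]

Pooled cuts: [7, 12, 20, 30, 40, 56, 63, 75, 86, 95]

Fragments:
  [0,7): 7 bp
  [7,12): 5 bp
  [12,20): 8 bp
  [20,30): 10 bp
  [30,40): 10 bp
  [40,56): 16 bp
  [56,63): 7 bp
  [63,75): 12 bp
  [75,86): 11 bp
  [86,95): 9 bp
  [95,99): 4 bp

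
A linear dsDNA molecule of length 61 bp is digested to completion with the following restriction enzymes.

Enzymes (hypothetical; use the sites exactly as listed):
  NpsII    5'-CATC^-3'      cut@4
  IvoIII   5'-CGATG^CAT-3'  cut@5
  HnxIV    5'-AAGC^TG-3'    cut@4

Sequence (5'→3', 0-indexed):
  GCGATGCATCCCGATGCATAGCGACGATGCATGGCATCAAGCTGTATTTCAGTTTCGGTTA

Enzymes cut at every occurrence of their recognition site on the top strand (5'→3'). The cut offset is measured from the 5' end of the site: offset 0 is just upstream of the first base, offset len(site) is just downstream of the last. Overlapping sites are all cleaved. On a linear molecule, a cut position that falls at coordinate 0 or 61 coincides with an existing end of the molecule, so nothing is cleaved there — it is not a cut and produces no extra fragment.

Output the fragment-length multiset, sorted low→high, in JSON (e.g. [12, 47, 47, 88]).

[4,4,6,6,9,13,19]

Site scan:
  NpsII (CATC, off=4): starts [6, 34] → cuts [10, 38]
  IvoIII (CGATGCAT, off=5): starts [1, 11, 24] → cuts [6, 16, 29]
  HnxIV (AAGCTG, off=4): starts [38] → cuts [42]

All cut coordinates (distinct, sorted): [6, 10, 16, 29, 38, 42]

Fragments:
  [0,6): 6 bp
  [6,10): 4 bp
  [10,16): 6 bp
  [16,29): 13 bp
  [29,38): 9 bp
  [38,42): 4 bp
  [42,61): 19 bp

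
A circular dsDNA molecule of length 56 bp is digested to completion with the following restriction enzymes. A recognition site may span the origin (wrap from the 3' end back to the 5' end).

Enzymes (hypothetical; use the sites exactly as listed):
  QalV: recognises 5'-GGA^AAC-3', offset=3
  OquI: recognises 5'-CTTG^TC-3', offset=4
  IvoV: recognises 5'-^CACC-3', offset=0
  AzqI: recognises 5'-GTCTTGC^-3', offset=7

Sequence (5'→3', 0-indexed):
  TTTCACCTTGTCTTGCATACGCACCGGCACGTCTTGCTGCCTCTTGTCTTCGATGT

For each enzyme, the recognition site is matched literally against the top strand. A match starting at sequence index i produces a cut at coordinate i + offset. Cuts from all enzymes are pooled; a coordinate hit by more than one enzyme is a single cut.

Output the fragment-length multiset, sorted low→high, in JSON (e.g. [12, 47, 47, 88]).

Site scan:
  QalV (GGAAAC, off=3): no sites
  OquI CTTGTC/4: at [6, 42] ⇒ [10, 46]
  IvoV CACC/0: at [3, 21] ⇒ [3, 21]
  AzqI GTCTTGC/7: at [9, 30] ⇒ [16, 37]

Pooled cuts: [3, 10, 16, 21, 37, 46]

Fragments:
  3→10: 7 bp
  10→16: 6 bp
  16→21: 5 bp
  21→37: 16 bp
  37→46: 9 bp
  46→3 (wrap): 56-46+3 = 13 bp

[5,6,7,9,13,16]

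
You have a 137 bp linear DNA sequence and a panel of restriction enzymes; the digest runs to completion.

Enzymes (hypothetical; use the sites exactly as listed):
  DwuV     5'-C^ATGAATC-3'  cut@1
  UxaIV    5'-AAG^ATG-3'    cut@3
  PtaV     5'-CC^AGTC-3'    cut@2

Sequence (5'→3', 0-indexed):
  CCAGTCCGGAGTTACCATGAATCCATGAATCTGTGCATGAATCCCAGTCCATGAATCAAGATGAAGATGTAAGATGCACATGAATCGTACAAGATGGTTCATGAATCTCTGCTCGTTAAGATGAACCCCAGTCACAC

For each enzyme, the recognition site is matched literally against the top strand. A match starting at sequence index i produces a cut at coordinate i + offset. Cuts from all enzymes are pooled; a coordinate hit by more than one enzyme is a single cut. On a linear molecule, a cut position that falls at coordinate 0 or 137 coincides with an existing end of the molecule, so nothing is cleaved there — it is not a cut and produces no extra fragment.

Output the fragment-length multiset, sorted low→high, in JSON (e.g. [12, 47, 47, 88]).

[2,5,6,6,7,7,8,8,9,9,10,12,14,14,20]

Per-enzyme occurrences:
  DwuV CATGAATC/1: at [15, 23, 35, 49, 78, 99] ⇒ [16, 24, 36, 50, 79, 100]
  UxaIV AAGATG/3: at [57, 63, 70, 90, 117] ⇒ [60, 66, 73, 93, 120]
  PtaV CCAGTC/2: at [0, 43, 127] ⇒ [2, 45, 129]

All cut coordinates (distinct, sorted): [2, 16, 24, 36, 45, 50, 60, 66, 73, 79, 93, 100, 120, 129]

Fragment lengths:
  [0,2): 2 bp
  [2,16): 14 bp
  [16,24): 8 bp
  [24,36): 12 bp
  [36,45): 9 bp
  [45,50): 5 bp
  [50,60): 10 bp
  [60,66): 6 bp
  [66,73): 7 bp
  [73,79): 6 bp
  [79,93): 14 bp
  [93,100): 7 bp
  [100,120): 20 bp
  [120,129): 9 bp
  [129,137): 8 bp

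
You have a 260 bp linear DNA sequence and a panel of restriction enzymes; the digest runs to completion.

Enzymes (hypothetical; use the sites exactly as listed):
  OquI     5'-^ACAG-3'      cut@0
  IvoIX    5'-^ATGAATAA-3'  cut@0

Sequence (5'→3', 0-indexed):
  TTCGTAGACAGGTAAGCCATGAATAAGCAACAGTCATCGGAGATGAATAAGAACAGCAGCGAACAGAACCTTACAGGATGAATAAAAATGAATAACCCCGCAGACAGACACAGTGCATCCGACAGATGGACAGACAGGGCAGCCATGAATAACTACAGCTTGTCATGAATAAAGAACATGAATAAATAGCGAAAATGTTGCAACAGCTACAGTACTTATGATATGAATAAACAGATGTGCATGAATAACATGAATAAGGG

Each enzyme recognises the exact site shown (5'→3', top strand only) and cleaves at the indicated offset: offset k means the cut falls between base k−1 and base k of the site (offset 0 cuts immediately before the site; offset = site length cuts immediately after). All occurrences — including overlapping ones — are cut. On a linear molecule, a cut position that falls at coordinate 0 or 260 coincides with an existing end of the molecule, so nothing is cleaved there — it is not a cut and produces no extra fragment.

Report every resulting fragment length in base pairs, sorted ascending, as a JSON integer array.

Per-enzyme occurrences:
  OquI (ACAG, off=0): starts [7, 29, 52, 62, 72, 103, 109, 121, 129, 133, 154, 202, 208, 230] → cuts [7, 29, 52, 62, 72, 103, 109, 121, 129, 133, 154, 202, 208, 230]
  IvoIX (ATGAATAA, off=0): starts [18, 42, 77, 87, 144, 164, 177, 222, 240, 249] → cuts [18, 42, 77, 87, 144, 164, 177, 222, 240, 249]

Pooled cuts: [7, 18, 29, 42, 52, 62, 72, 77, 87, 103, 109, 121, 129, 133, 144, 154, 164, 177, 202, 208, 222, 230, 240, 249]

Fragment lengths:
  [0,7): 7 bp
  [7,18): 11 bp
  [18,29): 11 bp
  [29,42): 13 bp
  [42,52): 10 bp
  [52,62): 10 bp
  [62,72): 10 bp
  [72,77): 5 bp
  [77,87): 10 bp
  [87,103): 16 bp
  [103,109): 6 bp
  [109,121): 12 bp
  [121,129): 8 bp
  [129,133): 4 bp
  [133,144): 11 bp
  [144,154): 10 bp
  [154,164): 10 bp
  [164,177): 13 bp
  [177,202): 25 bp
  [202,208): 6 bp
  [208,222): 14 bp
  [222,230): 8 bp
  [230,240): 10 bp
  [240,249): 9 bp
  [249,260): 11 bp

[4,5,6,6,7,8,8,9,10,10,10,10,10,10,10,11,11,11,11,12,13,13,14,16,25]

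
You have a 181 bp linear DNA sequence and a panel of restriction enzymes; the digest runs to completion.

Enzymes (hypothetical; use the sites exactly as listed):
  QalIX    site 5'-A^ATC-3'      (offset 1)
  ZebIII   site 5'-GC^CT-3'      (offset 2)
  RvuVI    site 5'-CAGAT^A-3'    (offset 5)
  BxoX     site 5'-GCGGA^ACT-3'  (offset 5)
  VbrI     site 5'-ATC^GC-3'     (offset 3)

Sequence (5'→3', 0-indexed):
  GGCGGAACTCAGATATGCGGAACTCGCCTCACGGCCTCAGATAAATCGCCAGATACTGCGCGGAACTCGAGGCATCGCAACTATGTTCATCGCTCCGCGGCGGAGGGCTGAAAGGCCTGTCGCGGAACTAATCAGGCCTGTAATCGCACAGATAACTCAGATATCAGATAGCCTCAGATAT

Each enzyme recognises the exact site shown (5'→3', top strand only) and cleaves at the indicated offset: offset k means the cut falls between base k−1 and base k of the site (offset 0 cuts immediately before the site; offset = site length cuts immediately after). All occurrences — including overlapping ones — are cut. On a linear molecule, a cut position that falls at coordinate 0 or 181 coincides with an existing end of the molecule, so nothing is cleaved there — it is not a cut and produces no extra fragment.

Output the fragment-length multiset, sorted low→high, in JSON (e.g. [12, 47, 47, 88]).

Site scan:
  QalIX (AATC, off=1): starts [43, 129, 141] → cuts [44, 130, 142]
  ZebIII (GCCT, off=2): starts [25, 33, 114, 135, 170] → cuts [27, 35, 116, 137, 172]
  RvuVI (CAGATA, off=5): starts [9, 37, 49, 148, 157, 164, 174] → cuts [14, 42, 54, 153, 162, 169, 179]
  BxoX (GCGGAACT, off=5): starts [1, 16, 59, 121] → cuts [6, 21, 64, 126]
  VbrI (ATCGC, off=3): starts [44, 73, 88, 142] → cuts [47, 76, 91, 145]

All cut coordinates (distinct, sorted): [6, 14, 21, 27, 35, 42, 44, 47, 54, 64, 76, 91, 116, 126, 130, 137, 142, 145, 153, 162, 169, 172, 179]

Fragment lengths:
  [0,6): 6 bp
  [6,14): 8 bp
  [14,21): 7 bp
  [21,27): 6 bp
  [27,35): 8 bp
  [35,42): 7 bp
  [42,44): 2 bp
  [44,47): 3 bp
  [47,54): 7 bp
  [54,64): 10 bp
  [64,76): 12 bp
  [76,91): 15 bp
  [91,116): 25 bp
  [116,126): 10 bp
  [126,130): 4 bp
  [130,137): 7 bp
  [137,142): 5 bp
  [142,145): 3 bp
  [145,153): 8 bp
  [153,162): 9 bp
  [162,169): 7 bp
  [169,172): 3 bp
  [172,179): 7 bp
  [179,181): 2 bp

[2,2,3,3,3,4,5,6,6,7,7,7,7,7,7,8,8,8,9,10,10,12,15,25]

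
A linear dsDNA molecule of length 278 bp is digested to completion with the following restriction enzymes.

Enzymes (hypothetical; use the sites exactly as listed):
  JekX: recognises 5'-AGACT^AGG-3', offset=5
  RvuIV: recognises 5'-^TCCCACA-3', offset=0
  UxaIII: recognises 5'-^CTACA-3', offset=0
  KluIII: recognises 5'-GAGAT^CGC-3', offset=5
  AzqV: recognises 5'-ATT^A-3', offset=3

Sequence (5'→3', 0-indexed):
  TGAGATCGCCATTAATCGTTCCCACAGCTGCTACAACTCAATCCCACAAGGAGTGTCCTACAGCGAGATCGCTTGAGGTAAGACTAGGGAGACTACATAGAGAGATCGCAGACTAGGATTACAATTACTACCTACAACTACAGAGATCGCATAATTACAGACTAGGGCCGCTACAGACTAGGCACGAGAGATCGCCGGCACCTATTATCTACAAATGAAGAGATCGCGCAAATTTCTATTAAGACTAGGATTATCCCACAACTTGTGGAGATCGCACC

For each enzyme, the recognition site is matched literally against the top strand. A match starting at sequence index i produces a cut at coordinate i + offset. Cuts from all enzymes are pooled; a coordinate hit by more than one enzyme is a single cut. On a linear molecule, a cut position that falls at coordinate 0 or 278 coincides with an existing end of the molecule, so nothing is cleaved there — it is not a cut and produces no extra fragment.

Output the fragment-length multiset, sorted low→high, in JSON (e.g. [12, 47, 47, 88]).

Site scan:
  JekX (AGACTAGG, off=5): starts [80, 109, 158, 174, 241] → cuts [85, 114, 163, 179, 246]
  RvuIV (TCCCACA, off=0): starts [19, 41, 253] → cuts [19, 41, 253]
  UxaIII (CTACA, off=0): starts [30, 57, 92, 131, 137, 170, 208] → cuts [30, 57, 92, 131, 137, 170, 208]
  KluIII (GAGATCGC, off=5): starts [1, 64, 101, 142, 187, 219, 267] → cuts [6, 69, 106, 147, 192, 224, 272]
  AzqV (ATTA, off=3): starts [10, 117, 123, 153, 203, 237, 249] → cuts [13, 120, 126, 156, 206, 240, 252]

All cut coordinates (distinct, sorted): [6, 13, 19, 30, 41, 57, 69, 85, 92, 106, 114, 120, 126, 131, 137, 147, 156, 163, 170, 179, 192, 206, 208, 224, 240, 246, 252, 253, 272]

Fragments:
  [0,6): 6 bp
  [6,13): 7 bp
  [13,19): 6 bp
  [19,30): 11 bp
  [30,41): 11 bp
  [41,57): 16 bp
  [57,69): 12 bp
  [69,85): 16 bp
  [85,92): 7 bp
  [92,106): 14 bp
  [106,114): 8 bp
  [114,120): 6 bp
  [120,126): 6 bp
  [126,131): 5 bp
  [131,137): 6 bp
  [137,147): 10 bp
  [147,156): 9 bp
  [156,163): 7 bp
  [163,170): 7 bp
  [170,179): 9 bp
  [179,192): 13 bp
  [192,206): 14 bp
  [206,208): 2 bp
  [208,224): 16 bp
  [224,240): 16 bp
  [240,246): 6 bp
  [246,252): 6 bp
  [252,253): 1 bp
  [253,272): 19 bp
  [272,278): 6 bp

[1,2,5,6,6,6,6,6,6,6,6,7,7,7,7,8,9,9,10,11,11,12,13,14,14,16,16,16,16,19]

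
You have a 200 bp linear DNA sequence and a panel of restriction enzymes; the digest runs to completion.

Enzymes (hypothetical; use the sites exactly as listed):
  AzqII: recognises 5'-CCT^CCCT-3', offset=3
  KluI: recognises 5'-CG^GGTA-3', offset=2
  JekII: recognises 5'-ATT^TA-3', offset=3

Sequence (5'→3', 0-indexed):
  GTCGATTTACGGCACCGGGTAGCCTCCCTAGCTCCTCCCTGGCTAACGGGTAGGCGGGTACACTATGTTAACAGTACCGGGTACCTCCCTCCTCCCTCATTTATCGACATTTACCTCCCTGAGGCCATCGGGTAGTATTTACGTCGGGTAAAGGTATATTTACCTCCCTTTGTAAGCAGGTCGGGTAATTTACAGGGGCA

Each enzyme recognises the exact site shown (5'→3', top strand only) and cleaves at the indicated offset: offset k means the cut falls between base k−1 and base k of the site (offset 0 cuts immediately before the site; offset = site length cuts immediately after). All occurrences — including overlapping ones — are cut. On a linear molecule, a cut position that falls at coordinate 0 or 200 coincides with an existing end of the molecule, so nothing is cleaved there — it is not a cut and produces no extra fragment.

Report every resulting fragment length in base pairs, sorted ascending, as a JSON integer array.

[5,5,7,7,7,7,7,8,8,8,9,10,10,10,11,12,14,14,18,23]

Scan for sites:
  AzqII CCTCCCT/3: at [22, 33, 83, 90, 113, 162] ⇒ [25, 36, 86, 93, 116, 165]
  KluI CGGGTA/2: at [15, 46, 54, 77, 128, 144, 181] ⇒ [17, 48, 56, 79, 130, 146, 183]
  JekII ATTTA/3: at [4, 98, 108, 136, 157, 187] ⇒ [7, 101, 111, 139, 160, 190]

All cut coordinates (distinct, sorted): [7, 17, 25, 36, 48, 56, 79, 86, 93, 101, 111, 116, 130, 139, 146, 160, 165, 183, 190]

Fragments:
  [0,7): 7 bp
  [7,17): 10 bp
  [17,25): 8 bp
  [25,36): 11 bp
  [36,48): 12 bp
  [48,56): 8 bp
  [56,79): 23 bp
  [79,86): 7 bp
  [86,93): 7 bp
  [93,101): 8 bp
  [101,111): 10 bp
  [111,116): 5 bp
  [116,130): 14 bp
  [130,139): 9 bp
  [139,146): 7 bp
  [146,160): 14 bp
  [160,165): 5 bp
  [165,183): 18 bp
  [183,190): 7 bp
  [190,200): 10 bp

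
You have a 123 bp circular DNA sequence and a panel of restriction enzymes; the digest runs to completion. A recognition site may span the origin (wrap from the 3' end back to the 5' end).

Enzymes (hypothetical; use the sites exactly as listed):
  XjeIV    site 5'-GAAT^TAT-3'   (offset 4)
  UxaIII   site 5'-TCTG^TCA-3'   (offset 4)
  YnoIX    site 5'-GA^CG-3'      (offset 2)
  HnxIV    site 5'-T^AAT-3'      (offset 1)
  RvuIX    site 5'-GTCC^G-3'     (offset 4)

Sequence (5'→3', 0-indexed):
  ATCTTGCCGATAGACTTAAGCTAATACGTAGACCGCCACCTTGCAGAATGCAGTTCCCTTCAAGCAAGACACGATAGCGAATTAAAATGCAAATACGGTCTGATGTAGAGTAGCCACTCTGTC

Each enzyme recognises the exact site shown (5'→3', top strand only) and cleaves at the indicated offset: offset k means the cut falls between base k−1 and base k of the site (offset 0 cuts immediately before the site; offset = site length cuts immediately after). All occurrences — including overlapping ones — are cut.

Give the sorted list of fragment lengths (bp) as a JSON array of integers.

Scan for sites:
  XjeIV (GAATTAT, off=4): no sites
  UxaIII TCTGTCA/4: at [117] ⇒ [121]
  YnoIX (GACG, off=2): no sites
  HnxIV TAAT/1: at [21] ⇒ [22]
  RvuIX (GTCCG, off=4): no sites

Pooled cuts: [22, 121]

Fragments:
  22→121: 99 bp
  121→22 (wrap): 123-121+22 = 24 bp

[24,99]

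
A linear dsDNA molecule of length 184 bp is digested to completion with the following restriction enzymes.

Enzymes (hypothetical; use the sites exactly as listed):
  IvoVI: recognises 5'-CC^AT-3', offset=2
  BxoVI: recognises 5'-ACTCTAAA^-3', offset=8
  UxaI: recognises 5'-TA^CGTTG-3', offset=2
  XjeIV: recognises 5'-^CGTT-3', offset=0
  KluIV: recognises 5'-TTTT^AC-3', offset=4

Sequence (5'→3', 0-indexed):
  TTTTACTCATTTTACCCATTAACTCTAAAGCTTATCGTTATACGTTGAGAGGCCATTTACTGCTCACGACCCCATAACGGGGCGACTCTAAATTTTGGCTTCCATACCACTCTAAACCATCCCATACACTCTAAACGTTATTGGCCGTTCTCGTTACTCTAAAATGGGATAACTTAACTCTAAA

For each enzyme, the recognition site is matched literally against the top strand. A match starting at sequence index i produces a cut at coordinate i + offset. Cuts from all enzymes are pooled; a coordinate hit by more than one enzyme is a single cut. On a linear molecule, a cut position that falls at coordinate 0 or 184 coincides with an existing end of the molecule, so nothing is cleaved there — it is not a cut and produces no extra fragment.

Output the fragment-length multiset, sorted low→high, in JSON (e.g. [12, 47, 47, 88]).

Scan for sites:
  IvoVI CCAT/2: at [15, 52, 71, 101, 116, 121] ⇒ [17, 54, 73, 103, 118, 123]
  BxoVI ACTCTAAA/8: at [21, 84, 108, 127, 155, 176] ⇒ [29, 92, 116, 135, 163] (position 184 is a terminus of the linear molecule — no cut)
  UxaI TACGTTG/2: at [40] ⇒ [42]
  XjeIV CGTT/0: at [35, 42, 135, 145, 151] ⇒ [35, 42, 135, 145, 151]
  KluIV TTTTAC/4: at [0, 9] ⇒ [4, 13]

All cut coordinates (distinct, sorted): [4, 13, 17, 29, 35, 42, 54, 73, 92, 103, 116, 118, 123, 135, 145, 151, 163]

Fragments:
  [0,4): 4 bp
  [4,13): 9 bp
  [13,17): 4 bp
  [17,29): 12 bp
  [29,35): 6 bp
  [35,42): 7 bp
  [42,54): 12 bp
  [54,73): 19 bp
  [73,92): 19 bp
  [92,103): 11 bp
  [103,116): 13 bp
  [116,118): 2 bp
  [118,123): 5 bp
  [123,135): 12 bp
  [135,145): 10 bp
  [145,151): 6 bp
  [151,163): 12 bp
  [163,184): 21 bp

[2,4,4,5,6,6,7,9,10,11,12,12,12,12,13,19,19,21]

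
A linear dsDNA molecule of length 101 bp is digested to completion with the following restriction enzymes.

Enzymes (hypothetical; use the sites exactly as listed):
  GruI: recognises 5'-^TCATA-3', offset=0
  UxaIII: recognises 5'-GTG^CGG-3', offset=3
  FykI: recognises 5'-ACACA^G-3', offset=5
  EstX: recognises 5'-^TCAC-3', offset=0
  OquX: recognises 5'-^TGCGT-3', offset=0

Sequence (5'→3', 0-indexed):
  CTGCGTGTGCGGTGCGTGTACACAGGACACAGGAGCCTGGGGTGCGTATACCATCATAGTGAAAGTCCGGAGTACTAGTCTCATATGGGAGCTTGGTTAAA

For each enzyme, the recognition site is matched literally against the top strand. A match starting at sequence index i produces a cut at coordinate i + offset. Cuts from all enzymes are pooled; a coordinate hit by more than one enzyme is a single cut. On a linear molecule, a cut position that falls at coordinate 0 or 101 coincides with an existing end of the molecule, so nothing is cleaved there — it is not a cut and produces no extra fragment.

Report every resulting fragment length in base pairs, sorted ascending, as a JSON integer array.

Site scan:
  GruI (TCATA, off=0): starts [53, 80] → cuts [53, 80]
  UxaIII (GTGCGG, off=3): starts [6] → cuts [9]
  FykI (ACACAG, off=5): starts [19, 26] → cuts [24, 31]
  EstX (TCAC, off=0): no sites
  OquX (TGCGT, off=0): starts [1, 12, 42] → cuts [1, 12, 42]

All cut coordinates (distinct, sorted): [1, 9, 12, 24, 31, 42, 53, 80]

Fragments:
  [0,1): 1 bp
  [1,9): 8 bp
  [9,12): 3 bp
  [12,24): 12 bp
  [24,31): 7 bp
  [31,42): 11 bp
  [42,53): 11 bp
  [53,80): 27 bp
  [80,101): 21 bp

[1,3,7,8,11,11,12,21,27]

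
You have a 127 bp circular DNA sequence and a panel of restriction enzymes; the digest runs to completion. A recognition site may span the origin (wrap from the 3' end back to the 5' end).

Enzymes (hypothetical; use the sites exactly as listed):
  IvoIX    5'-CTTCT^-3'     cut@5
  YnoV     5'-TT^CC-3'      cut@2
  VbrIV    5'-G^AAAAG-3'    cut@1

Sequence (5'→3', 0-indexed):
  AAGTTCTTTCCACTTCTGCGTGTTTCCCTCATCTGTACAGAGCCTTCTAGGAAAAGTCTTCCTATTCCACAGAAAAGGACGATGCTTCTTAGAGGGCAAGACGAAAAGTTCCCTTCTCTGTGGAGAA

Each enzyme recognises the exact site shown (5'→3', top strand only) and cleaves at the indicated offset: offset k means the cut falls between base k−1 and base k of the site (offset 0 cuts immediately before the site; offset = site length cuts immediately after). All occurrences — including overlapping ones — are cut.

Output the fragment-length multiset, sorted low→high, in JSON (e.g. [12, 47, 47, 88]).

Per-enzyme occurrences:
  IvoIX CTTCT/5: at [12, 43, 84, 112] ⇒ [17, 48, 89, 117]
  YnoV TTCC/2: at [7, 23, 58, 64, 108] ⇒ [9, 25, 60, 66, 110]
  VbrIV GAAAAG/1: at [50, 71, 102, 124] ⇒ [51, 72, 103, 125]

All cut coordinates (distinct, sorted): [9, 17, 25, 48, 51, 60, 66, 72, 89, 103, 110, 117, 125]

Fragment lengths:
  9→17: 8 bp
  17→25: 8 bp
  25→48: 23 bp
  48→51: 3 bp
  51→60: 9 bp
  60→66: 6 bp
  66→72: 6 bp
  72→89: 17 bp
  89→103: 14 bp
  103→110: 7 bp
  110→117: 7 bp
  117→125: 8 bp
  125→9 (wrap): 127-125+9 = 11 bp

[3,6,6,7,7,8,8,8,9,11,14,17,23]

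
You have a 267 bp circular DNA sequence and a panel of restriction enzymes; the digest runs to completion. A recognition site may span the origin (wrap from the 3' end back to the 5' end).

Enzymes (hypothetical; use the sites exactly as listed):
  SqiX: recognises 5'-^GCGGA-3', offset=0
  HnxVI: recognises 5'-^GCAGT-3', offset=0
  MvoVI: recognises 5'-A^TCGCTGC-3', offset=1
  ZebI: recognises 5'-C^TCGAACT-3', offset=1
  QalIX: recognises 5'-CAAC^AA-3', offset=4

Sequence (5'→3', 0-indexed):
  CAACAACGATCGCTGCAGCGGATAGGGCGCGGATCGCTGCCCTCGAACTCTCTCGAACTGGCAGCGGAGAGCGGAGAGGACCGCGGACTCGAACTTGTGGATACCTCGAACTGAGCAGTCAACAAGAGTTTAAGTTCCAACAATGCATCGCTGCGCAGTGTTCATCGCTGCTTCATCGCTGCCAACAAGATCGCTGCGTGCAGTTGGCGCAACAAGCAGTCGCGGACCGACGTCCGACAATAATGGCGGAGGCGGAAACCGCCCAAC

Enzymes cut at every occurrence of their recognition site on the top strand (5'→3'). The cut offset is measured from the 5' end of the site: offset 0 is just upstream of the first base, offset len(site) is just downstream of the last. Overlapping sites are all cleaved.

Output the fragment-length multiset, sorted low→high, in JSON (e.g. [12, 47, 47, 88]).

Site scan:
  SqiX (GCGGA, off=0): starts [17, 28, 63, 70, 82, 221, 245, 251] → cuts [17, 28, 63, 70, 82, 221, 245, 251]
  HnxVI (GCAGT, off=0): starts [114, 154, 199, 215] → cuts [114, 154, 199, 215]
  MvoVI (ATCGCTGC, off=1): starts [8, 32, 146, 163, 174, 189] → cuts [9, 33, 147, 164, 175, 190]
  ZebI (CTCGAACT, off=1): starts [41, 51, 87, 104] → cuts [42, 52, 88, 105]
  QalIX (CAACAA, off=4): starts [0, 119, 137, 182, 209] → cuts [4, 123, 141, 186, 213]

All cut coordinates (distinct, sorted): [4, 9, 17, 28, 33, 42, 52, 63, 70, 82, 88, 105, 114, 123, 141, 147, 154, 164, 175, 186, 190, 199, 213, 215, 221, 245, 251]

Fragment lengths:
  4→9: 5 bp
  9→17: 8 bp
  17→28: 11 bp
  28→33: 5 bp
  33→42: 9 bp
  42→52: 10 bp
  52→63: 11 bp
  63→70: 7 bp
  70→82: 12 bp
  82→88: 6 bp
  88→105: 17 bp
  105→114: 9 bp
  114→123: 9 bp
  123→141: 18 bp
  141→147: 6 bp
  147→154: 7 bp
  154→164: 10 bp
  164→175: 11 bp
  175→186: 11 bp
  186→190: 4 bp
  190→199: 9 bp
  199→213: 14 bp
  213→215: 2 bp
  215→221: 6 bp
  221→245: 24 bp
  245→251: 6 bp
  251→4 (wrap): 267-251+4 = 20 bp

[2,4,5,5,6,6,6,6,7,7,8,9,9,9,9,10,10,11,11,11,11,12,14,17,18,20,24]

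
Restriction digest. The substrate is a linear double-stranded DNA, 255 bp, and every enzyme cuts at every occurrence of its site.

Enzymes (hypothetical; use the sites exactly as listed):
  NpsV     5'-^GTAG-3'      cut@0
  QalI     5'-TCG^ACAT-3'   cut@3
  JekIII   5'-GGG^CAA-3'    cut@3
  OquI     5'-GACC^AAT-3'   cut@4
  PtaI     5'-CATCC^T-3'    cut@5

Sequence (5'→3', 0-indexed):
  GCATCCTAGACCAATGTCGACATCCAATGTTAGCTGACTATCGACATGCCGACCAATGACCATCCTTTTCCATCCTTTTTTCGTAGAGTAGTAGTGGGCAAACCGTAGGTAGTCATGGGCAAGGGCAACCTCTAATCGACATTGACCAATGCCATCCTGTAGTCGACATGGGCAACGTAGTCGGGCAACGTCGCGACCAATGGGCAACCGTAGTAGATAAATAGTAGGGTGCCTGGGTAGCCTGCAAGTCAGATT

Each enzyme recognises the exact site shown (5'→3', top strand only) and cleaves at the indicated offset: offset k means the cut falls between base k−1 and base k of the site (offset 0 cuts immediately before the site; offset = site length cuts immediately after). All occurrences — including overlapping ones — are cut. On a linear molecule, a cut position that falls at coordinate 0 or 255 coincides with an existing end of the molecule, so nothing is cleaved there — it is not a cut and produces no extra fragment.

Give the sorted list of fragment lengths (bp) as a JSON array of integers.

[1,3,3,4,4,5,5,6,6,6,6,6,7,7,7,7,8,9,9,10,10,11,11,11,11,13,13,13,19,24]

Site scan:
  NpsV (GTAG, off=0): starts [82, 87, 90, 104, 108, 158, 176, 209, 212, 223, 236] → cuts [82, 87, 90, 104, 108, 158, 176, 209, 212, 223, 236]
  QalI (TCGACAT, off=3): starts [16, 40, 135, 162] → cuts [19, 43, 138, 165]
  JekIII (GGGCAA, off=3): starts [95, 116, 122, 169, 182, 201] → cuts [98, 119, 125, 172, 185, 204]
  OquI (GACCAAT, off=4): starts [8, 50, 143, 194] → cuts [12, 54, 147, 198]
  PtaI (CATCCT, off=5): starts [1, 60, 70, 152] → cuts [6, 65, 75, 157]

Pooled cuts: [6, 12, 19, 43, 54, 65, 75, 82, 87, 90, 98, 104, 108, 119, 125, 138, 147, 157, 158, 165, 172, 176, 185, 198, 204, 209, 212, 223, 236]

Fragments:
  [0,6): 6 bp
  [6,12): 6 bp
  [12,19): 7 bp
  [19,43): 24 bp
  [43,54): 11 bp
  [54,65): 11 bp
  [65,75): 10 bp
  [75,82): 7 bp
  [82,87): 5 bp
  [87,90): 3 bp
  [90,98): 8 bp
  [98,104): 6 bp
  [104,108): 4 bp
  [108,119): 11 bp
  [119,125): 6 bp
  [125,138): 13 bp
  [138,147): 9 bp
  [147,157): 10 bp
  [157,158): 1 bp
  [158,165): 7 bp
  [165,172): 7 bp
  [172,176): 4 bp
  [176,185): 9 bp
  [185,198): 13 bp
  [198,204): 6 bp
  [204,209): 5 bp
  [209,212): 3 bp
  [212,223): 11 bp
  [223,236): 13 bp
  [236,255): 19 bp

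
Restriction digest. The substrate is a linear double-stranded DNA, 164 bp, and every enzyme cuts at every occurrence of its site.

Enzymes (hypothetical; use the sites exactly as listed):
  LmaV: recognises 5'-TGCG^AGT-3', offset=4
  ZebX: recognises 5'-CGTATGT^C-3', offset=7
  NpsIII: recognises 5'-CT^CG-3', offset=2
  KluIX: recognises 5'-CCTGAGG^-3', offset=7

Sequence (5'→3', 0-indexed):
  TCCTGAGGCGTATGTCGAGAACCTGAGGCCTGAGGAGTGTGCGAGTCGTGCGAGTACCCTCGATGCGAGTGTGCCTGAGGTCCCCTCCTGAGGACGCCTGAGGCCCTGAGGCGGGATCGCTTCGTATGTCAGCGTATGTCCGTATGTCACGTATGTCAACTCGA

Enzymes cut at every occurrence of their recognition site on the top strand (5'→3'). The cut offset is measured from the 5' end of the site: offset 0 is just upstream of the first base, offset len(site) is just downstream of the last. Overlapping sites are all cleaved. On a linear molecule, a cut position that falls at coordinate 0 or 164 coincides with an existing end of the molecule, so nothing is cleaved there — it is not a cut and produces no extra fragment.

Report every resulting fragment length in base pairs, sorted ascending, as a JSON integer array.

Scan for sites:
  LmaV TGCGAGT/4: at [39, 48, 63] ⇒ [43, 52, 67]
  ZebX CGTATGTC/7: at [8, 122, 132, 140, 149] ⇒ [15, 129, 139, 147, 156]
  NpsIII CTCG/2: at [58, 159] ⇒ [60, 161]
  KluIX CCTGAGG/7: at [1, 21, 28, 73, 86, 96, 104] ⇒ [8, 28, 35, 80, 93, 103, 111]

Pooled cuts: [8, 15, 28, 35, 43, 52, 60, 67, 80, 93, 103, 111, 129, 139, 147, 156, 161]

Fragments:
  [0,8): 8 bp
  [8,15): 7 bp
  [15,28): 13 bp
  [28,35): 7 bp
  [35,43): 8 bp
  [43,52): 9 bp
  [52,60): 8 bp
  [60,67): 7 bp
  [67,80): 13 bp
  [80,93): 13 bp
  [93,103): 10 bp
  [103,111): 8 bp
  [111,129): 18 bp
  [129,139): 10 bp
  [139,147): 8 bp
  [147,156): 9 bp
  [156,161): 5 bp
  [161,164): 3 bp

[3,5,7,7,7,8,8,8,8,8,9,9,10,10,13,13,13,18]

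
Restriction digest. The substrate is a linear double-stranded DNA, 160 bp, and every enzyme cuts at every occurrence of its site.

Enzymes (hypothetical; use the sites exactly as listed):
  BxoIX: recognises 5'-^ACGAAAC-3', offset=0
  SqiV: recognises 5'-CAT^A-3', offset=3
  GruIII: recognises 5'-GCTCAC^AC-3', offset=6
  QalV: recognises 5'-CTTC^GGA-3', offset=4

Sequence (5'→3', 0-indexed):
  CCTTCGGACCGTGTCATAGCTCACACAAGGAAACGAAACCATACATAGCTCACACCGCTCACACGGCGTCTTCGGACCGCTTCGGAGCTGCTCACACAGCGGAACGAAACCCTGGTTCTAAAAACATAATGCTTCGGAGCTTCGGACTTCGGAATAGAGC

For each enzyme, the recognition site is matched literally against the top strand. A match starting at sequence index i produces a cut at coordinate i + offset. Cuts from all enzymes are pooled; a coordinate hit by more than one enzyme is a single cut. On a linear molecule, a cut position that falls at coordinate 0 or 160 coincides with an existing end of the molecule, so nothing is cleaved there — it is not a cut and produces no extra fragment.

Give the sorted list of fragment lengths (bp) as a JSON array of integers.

Site scan:
  BxoIX (ACGAAAC, off=0): starts [32, 103] → cuts [32, 103]
  SqiV (CATA, off=3): starts [14, 39, 43, 124] → cuts [17, 42, 46, 127]
  GruIII (GCTCACAC, off=6): starts [18, 47, 56, 89] → cuts [24, 53, 62, 95]
  QalV (CTTCGGA, off=4): starts [1, 69, 79, 131, 139, 146] → cuts [5, 73, 83, 135, 143, 150]

Pooled cuts: [5, 17, 24, 32, 42, 46, 53, 62, 73, 83, 95, 103, 127, 135, 143, 150]

Fragments:
  [0,5): 5 bp
  [5,17): 12 bp
  [17,24): 7 bp
  [24,32): 8 bp
  [32,42): 10 bp
  [42,46): 4 bp
  [46,53): 7 bp
  [53,62): 9 bp
  [62,73): 11 bp
  [73,83): 10 bp
  [83,95): 12 bp
  [95,103): 8 bp
  [103,127): 24 bp
  [127,135): 8 bp
  [135,143): 8 bp
  [143,150): 7 bp
  [150,160): 10 bp

[4,5,7,7,7,8,8,8,8,9,10,10,10,11,12,12,24]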